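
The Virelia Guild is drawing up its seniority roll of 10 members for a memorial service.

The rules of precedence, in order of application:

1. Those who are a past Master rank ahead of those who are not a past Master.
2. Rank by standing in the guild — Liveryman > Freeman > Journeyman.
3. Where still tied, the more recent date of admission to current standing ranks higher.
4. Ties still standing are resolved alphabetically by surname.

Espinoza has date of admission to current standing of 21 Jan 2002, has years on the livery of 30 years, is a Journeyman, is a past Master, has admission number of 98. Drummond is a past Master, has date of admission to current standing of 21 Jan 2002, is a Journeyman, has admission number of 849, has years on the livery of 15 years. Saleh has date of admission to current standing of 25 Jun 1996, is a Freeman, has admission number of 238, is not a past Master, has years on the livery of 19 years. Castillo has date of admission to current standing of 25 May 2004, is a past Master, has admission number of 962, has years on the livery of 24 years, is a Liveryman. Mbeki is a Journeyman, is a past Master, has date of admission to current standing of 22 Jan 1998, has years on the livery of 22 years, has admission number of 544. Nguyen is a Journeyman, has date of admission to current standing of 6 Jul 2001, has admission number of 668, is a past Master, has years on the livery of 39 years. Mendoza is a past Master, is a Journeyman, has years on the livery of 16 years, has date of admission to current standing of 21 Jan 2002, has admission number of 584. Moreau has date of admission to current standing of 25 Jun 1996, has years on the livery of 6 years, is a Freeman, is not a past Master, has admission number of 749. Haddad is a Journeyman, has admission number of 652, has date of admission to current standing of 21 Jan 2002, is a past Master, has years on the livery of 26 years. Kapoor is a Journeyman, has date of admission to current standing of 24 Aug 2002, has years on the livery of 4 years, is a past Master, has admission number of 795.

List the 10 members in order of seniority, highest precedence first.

Castillo, Kapoor, Drummond, Espinoza, Haddad, Mendoza, Nguyen, Mbeki, Moreau, Saleh

By the first rule: Castillo, Kapoor, Drummond, Espinoza, Haddad, Mendoza, Nguyen and Mbeki (each a past Master); then Moreau and Saleh (both not a past Master).
Among Castillo, Kapoor, Drummond, Espinoza, Haddad, Mendoza, Nguyen and Mbeki, by standing in the guild: Castillo (Liveryman) before Kapoor, Drummond, Espinoza, Haddad, Mendoza, Nguyen and Mbeki (Journeyman).
Among Kapoor, Drummond, Espinoza, Haddad, Mendoza, Nguyen and Mbeki, by date of admission to current standing (later first): Kapoor (24 Aug 2002) before Drummond, Espinoza, Haddad and Mendoza (21 Jan 2002) before Nguyen (6 Jul 2001) before Mbeki (22 Jan 1998).
Among Drummond, Espinoza, Haddad and Mendoza, alphabetically by surname: Drummond before Espinoza before Haddad before Mendoza.
Moreau and Saleh are each Freeman, so the next rule applies.
Moreau and Saleh both have date of admission to current standing 25 Jun 1996, so the next rule applies.
Among Moreau and Saleh, alphabetically by surname: Moreau before Saleh.
Full order: Castillo, Kapoor, Drummond, Espinoza, Haddad, Mendoza, Nguyen, Mbeki, Moreau, Saleh.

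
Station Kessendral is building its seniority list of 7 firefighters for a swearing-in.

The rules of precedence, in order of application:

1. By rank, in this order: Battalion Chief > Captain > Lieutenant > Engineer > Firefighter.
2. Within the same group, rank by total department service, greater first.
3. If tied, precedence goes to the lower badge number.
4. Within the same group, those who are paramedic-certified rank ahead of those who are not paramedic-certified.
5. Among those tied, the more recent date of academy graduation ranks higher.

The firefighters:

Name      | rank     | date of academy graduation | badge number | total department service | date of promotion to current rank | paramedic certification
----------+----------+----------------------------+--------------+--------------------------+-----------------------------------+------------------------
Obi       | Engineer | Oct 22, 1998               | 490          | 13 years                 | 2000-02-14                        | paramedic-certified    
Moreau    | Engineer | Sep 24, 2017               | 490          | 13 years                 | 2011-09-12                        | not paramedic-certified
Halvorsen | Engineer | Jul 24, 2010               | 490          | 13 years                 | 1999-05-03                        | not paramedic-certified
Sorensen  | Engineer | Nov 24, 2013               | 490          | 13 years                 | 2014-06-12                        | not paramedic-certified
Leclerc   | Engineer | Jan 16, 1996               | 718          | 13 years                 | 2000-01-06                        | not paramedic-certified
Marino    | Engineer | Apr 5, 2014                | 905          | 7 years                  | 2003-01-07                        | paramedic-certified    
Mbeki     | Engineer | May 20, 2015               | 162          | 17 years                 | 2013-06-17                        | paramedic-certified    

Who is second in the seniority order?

By rank: Mbeki, Obi, Moreau, Sorensen, Halvorsen, Leclerc and Marino (Engineer).
Among Mbeki, Obi, Moreau, Sorensen, Halvorsen, Leclerc and Marino, by total department service (higher first): Mbeki (17 years) before Obi, Moreau, Sorensen, Halvorsen and Leclerc (13 years) before Marino (7 years).
Among Obi, Moreau, Sorensen, Halvorsen and Leclerc, by badge number (lower first): Obi, Moreau, Sorensen and Halvorsen (490) before Leclerc (718).
Among Obi, Moreau, Sorensen and Halvorsen, paramedic-certified before not paramedic-certified: Obi (paramedic-certified) before Moreau, Sorensen and Halvorsen (not paramedic-certified).
Among Moreau, Sorensen and Halvorsen, by date of academy graduation (later first): Moreau (Sep 24, 2017) before Sorensen (Nov 24, 2013) before Halvorsen (Jul 24, 2010).
Order: Mbeki, Obi, Moreau, Sorensen, Halvorsen, Leclerc, Marino.

Obi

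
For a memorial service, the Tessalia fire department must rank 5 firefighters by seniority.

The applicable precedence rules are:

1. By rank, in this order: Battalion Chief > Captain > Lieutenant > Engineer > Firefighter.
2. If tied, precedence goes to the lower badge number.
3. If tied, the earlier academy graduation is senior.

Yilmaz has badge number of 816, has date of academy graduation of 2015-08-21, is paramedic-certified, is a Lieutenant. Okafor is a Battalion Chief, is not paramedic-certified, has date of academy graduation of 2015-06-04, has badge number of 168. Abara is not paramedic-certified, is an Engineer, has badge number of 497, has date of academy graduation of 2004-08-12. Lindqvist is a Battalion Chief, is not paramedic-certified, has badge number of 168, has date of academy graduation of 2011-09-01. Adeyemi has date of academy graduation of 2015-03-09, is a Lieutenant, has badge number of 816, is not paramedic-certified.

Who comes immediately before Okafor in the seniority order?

By rank: Lindqvist and Okafor (Battalion Chief); then Adeyemi and Yilmaz (Lieutenant); then Abara (Engineer).
Lindqvist and Okafor both have badge number 168, so the next rule applies.
Among Lindqvist and Okafor, by date of academy graduation (earlier first): Lindqvist (2011-09-01) before Okafor (2015-06-04).
Adeyemi and Yilmaz both have badge number 816, so the next rule applies.
Among Adeyemi and Yilmaz, by date of academy graduation (earlier first): Adeyemi (2015-03-09) before Yilmaz (2015-08-21).
Order: Lindqvist, Okafor, Adeyemi, Yilmaz, Abara.

Lindqvist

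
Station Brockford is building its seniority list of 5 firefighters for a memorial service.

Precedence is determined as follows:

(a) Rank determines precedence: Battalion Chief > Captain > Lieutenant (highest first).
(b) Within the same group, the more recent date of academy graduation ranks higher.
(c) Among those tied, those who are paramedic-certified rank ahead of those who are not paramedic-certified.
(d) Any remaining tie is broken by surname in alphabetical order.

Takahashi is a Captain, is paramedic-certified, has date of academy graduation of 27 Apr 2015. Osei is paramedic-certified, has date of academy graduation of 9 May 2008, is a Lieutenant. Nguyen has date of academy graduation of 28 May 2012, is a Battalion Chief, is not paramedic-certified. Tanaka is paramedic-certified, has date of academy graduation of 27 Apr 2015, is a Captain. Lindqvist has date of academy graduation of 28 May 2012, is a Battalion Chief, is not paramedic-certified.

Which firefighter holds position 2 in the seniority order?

By rank: Lindqvist and Nguyen (Battalion Chief); then Takahashi and Tanaka (Captain); then Osei (Lieutenant).
Lindqvist and Nguyen both have date of academy graduation 28 May 2012, so the next rule applies.
Lindqvist and Nguyen are each not paramedic-certified, so the next rule applies.
Among Lindqvist and Nguyen, alphabetically by surname: Lindqvist before Nguyen.
Takahashi and Tanaka both have date of academy graduation 27 Apr 2015, so the next rule applies.
Takahashi and Tanaka are each paramedic-certified, so the next rule applies.
Among Takahashi and Tanaka, alphabetically by surname: Takahashi before Tanaka.
Order: Lindqvist, Nguyen, Takahashi, Tanaka, Osei.

Nguyen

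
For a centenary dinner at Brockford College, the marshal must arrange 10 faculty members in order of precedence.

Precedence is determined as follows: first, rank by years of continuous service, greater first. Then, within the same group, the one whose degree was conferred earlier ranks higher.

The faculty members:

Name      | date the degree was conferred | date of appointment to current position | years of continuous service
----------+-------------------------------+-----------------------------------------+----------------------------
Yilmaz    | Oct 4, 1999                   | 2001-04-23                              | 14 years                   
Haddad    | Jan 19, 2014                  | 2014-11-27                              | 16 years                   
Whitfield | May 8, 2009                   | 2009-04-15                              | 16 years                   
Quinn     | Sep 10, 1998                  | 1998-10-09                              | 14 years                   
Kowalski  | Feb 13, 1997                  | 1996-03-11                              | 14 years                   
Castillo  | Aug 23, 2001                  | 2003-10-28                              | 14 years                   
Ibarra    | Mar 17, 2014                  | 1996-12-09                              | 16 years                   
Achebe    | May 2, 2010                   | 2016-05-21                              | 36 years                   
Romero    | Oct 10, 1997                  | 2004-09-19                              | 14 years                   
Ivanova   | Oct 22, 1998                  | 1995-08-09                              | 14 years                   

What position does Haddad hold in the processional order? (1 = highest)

3

By years of continuous service (higher first): Achebe (36 years); then Whitfield, Haddad and Ibarra (each 16 years); then Kowalski, Romero, Quinn, Ivanova, Yilmaz and Castillo (each 14 years).
Among Whitfield, Haddad and Ibarra, by date the degree was conferred (earlier first): Whitfield (May 8, 2009) before Haddad (Jan 19, 2014) before Ibarra (Mar 17, 2014).
Among Kowalski, Romero, Quinn, Ivanova, Yilmaz and Castillo, by date the degree was conferred (earlier first): Kowalski (Feb 13, 1997) before Romero (Oct 10, 1997) before Quinn (Sep 10, 1998) before Ivanova (Oct 22, 1998) before Yilmaz (Oct 4, 1999) before Castillo (Aug 23, 2001).
Order: Achebe, Whitfield, Haddad, Ibarra, Kowalski, Romero, Quinn, Ivanova, Yilmaz, Castillo. So position 3.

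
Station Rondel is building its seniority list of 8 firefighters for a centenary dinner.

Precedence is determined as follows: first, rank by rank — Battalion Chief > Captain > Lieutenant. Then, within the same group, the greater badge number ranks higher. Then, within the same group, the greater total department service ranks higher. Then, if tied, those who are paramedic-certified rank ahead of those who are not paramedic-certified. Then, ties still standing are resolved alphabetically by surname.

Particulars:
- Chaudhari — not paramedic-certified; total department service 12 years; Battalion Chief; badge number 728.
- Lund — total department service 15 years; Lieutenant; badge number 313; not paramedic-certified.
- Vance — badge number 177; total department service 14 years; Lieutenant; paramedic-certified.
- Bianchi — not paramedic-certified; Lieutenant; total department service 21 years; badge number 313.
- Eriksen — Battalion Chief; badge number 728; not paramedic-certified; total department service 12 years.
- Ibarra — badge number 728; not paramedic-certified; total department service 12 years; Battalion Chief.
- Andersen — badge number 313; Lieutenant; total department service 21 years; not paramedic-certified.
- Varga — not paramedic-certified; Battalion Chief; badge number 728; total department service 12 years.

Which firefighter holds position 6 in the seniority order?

Bianchi

By rank: Chaudhari, Eriksen, Ibarra and Varga (Battalion Chief); then Andersen, Bianchi, Lund and Vance (Lieutenant).
Chaudhari, Eriksen, Ibarra and Varga all have badge number 728, so the next rule applies.
Chaudhari, Eriksen, Ibarra and Varga all have total department service 12 years, so the next rule applies.
Chaudhari, Eriksen, Ibarra and Varga are each not paramedic-certified, so the next rule applies.
Among Chaudhari, Eriksen, Ibarra and Varga, alphabetically by surname: Chaudhari before Eriksen before Ibarra before Varga.
Among Andersen, Bianchi, Lund and Vance, by badge number (higher first): Andersen, Bianchi and Lund (313) before Vance (177).
Among Andersen, Bianchi and Lund, by total department service (higher first): Andersen and Bianchi (21 years) before Lund (15 years).
Andersen and Bianchi are each not paramedic-certified, so the next rule applies.
Among Andersen and Bianchi, alphabetically by surname: Andersen before Bianchi.
Order: Chaudhari, Eriksen, Ibarra, Varga, Andersen, Bianchi, Lund, Vance.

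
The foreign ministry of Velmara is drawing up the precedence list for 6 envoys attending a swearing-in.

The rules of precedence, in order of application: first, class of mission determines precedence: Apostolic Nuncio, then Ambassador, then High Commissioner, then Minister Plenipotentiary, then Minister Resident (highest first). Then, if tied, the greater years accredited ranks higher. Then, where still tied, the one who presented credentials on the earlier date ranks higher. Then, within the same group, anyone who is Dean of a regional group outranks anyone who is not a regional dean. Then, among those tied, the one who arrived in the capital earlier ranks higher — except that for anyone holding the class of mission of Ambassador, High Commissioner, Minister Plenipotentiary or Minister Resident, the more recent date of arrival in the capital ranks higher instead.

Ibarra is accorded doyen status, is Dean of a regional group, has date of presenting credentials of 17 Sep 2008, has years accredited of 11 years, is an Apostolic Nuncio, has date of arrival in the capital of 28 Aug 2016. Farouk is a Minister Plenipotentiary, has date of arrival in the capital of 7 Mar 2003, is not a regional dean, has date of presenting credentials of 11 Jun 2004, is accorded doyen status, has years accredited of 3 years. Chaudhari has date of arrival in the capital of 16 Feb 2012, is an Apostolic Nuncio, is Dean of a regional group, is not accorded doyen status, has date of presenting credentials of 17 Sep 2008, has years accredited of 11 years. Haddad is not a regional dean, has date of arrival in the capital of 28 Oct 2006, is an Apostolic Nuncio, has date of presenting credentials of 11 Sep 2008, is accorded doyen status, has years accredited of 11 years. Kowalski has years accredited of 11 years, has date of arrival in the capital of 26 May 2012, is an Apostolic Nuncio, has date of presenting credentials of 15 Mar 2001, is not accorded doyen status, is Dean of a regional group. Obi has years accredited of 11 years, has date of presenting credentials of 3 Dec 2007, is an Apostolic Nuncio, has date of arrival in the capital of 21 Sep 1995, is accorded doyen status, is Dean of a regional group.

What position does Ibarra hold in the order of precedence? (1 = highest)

5

By class of mission: Kowalski, Obi, Haddad, Chaudhari and Ibarra (Apostolic Nuncio); then Farouk (Minister Plenipotentiary).
Kowalski, Obi, Haddad, Chaudhari and Ibarra all have years accredited 11 years, so the next rule applies.
Among Kowalski, Obi, Haddad, Chaudhari and Ibarra, by date of presenting credentials (earlier first): Kowalski (15 Mar 2001) before Obi (3 Dec 2007) before Haddad (11 Sep 2008) before Chaudhari and Ibarra (17 Sep 2008).
Chaudhari and Ibarra are each Dean of a regional group, so the next rule applies.
Among Chaudhari and Ibarra, by date of arrival in the capital (earlier first): Chaudhari (16 Feb 2012) before Ibarra (28 Aug 2016).
Order: Kowalski, Obi, Haddad, Chaudhari, Ibarra, Farouk. So position 5.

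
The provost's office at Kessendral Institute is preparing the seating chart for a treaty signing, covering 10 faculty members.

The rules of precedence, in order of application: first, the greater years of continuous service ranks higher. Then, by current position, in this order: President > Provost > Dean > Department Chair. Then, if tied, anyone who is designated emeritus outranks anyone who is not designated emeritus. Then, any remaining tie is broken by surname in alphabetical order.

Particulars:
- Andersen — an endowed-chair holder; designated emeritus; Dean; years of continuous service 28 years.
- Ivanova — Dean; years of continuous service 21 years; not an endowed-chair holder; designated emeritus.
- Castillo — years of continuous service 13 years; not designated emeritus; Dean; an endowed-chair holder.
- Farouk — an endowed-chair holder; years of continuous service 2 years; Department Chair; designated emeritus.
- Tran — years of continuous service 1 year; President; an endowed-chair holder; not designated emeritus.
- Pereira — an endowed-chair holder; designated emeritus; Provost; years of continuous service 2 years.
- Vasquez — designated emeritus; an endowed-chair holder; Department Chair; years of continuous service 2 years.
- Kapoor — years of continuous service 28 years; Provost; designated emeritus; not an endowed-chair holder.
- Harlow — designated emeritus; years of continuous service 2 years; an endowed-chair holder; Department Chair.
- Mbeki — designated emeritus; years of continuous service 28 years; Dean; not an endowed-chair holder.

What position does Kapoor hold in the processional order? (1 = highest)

By years of continuous service (higher first): Kapoor, Andersen and Mbeki (each 28 years); then Ivanova (21 years); then Castillo (13 years); then Pereira, Farouk, Harlow and Vasquez (each 2 years); then Tran (1 year).
Among Kapoor, Andersen and Mbeki, by current position: Kapoor (Provost) before Andersen and Mbeki (Dean).
Andersen and Mbeki are each designated emeritus, so the next rule applies.
Among Andersen and Mbeki, alphabetically by surname: Andersen before Mbeki.
Among Pereira, Farouk, Harlow and Vasquez, by current position: Pereira (Provost) before Farouk, Harlow and Vasquez (Department Chair).
Farouk, Harlow and Vasquez are each designated emeritus, so the next rule applies.
Among Farouk, Harlow and Vasquez, alphabetically by surname: Farouk before Harlow before Vasquez.
Order: Kapoor, Andersen, Mbeki, Ivanova, Castillo, Pereira, Farouk, Harlow, Vasquez, Tran. So position 1.

1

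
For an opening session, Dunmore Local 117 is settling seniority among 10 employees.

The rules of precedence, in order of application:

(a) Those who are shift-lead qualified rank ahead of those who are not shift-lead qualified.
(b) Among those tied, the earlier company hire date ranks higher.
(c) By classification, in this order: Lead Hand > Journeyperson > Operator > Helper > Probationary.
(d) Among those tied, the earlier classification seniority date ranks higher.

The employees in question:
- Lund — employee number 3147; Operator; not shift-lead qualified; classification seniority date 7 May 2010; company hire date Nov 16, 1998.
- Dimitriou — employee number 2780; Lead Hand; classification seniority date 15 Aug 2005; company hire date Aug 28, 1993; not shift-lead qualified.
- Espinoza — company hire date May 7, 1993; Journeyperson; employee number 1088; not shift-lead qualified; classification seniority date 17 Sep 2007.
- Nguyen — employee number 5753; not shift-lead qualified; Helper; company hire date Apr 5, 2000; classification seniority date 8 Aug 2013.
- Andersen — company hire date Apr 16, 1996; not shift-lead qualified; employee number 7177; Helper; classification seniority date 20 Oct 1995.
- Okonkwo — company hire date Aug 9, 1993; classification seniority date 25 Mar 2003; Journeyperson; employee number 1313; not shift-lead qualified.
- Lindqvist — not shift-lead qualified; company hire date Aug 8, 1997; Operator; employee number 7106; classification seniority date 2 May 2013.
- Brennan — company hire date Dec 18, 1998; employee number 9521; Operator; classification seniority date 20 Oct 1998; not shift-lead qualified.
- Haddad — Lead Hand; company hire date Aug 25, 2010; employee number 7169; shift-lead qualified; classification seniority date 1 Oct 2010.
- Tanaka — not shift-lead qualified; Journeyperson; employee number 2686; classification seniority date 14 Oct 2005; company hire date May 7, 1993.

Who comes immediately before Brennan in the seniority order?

Lund

By the first rule: Haddad (shift-lead qualified); then Tanaka, Espinoza, Okonkwo, Dimitriou, Andersen, Lindqvist, Lund, Brennan and Nguyen (each not shift-lead qualified).
Among Tanaka, Espinoza, Okonkwo, Dimitriou, Andersen, Lindqvist, Lund, Brennan and Nguyen, by company hire date (earlier first): Tanaka and Espinoza (May 7, 1993) before Okonkwo (Aug 9, 1993) before Dimitriou (Aug 28, 1993) before Andersen (Apr 16, 1996) before Lindqvist (Aug 8, 1997) before Lund (Nov 16, 1998) before Brennan (Dec 18, 1998) before Nguyen (Apr 5, 2000).
Tanaka and Espinoza are each Journeyperson, so the next rule applies.
Among Tanaka and Espinoza, by classification seniority date (earlier first): Tanaka (14 Oct 2005) before Espinoza (17 Sep 2007).
Order: Haddad, Tanaka, Espinoza, Okonkwo, Dimitriou, Andersen, Lindqvist, Lund, Brennan, Nguyen.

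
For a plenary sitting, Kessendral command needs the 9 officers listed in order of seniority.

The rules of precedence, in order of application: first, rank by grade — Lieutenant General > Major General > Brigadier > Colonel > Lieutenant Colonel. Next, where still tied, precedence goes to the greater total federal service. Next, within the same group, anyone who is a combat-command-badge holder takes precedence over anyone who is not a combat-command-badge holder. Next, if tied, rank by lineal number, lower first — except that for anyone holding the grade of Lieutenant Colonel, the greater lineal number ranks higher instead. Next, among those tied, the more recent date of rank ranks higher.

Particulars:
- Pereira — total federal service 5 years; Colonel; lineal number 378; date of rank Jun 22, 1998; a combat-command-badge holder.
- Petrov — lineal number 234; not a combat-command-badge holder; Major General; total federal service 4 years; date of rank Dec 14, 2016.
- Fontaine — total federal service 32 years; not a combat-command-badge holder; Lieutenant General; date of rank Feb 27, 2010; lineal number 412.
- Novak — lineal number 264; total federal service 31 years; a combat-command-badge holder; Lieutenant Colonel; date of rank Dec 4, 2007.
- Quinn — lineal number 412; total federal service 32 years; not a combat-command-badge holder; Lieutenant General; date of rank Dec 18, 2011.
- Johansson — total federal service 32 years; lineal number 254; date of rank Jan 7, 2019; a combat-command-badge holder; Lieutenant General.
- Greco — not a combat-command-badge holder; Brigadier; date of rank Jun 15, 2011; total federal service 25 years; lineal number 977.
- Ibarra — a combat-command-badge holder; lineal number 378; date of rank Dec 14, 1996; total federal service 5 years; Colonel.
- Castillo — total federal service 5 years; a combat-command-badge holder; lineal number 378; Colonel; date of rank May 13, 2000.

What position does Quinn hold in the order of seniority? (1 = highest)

2

By grade: Johansson, Quinn and Fontaine (Lieutenant General); then Petrov (Major General); then Greco (Brigadier); then Castillo, Pereira and Ibarra (Colonel); then Novak (Lieutenant Colonel).
Johansson, Quinn and Fontaine all have total federal service 32 years, so the next rule applies.
Among Johansson, Quinn and Fontaine, a combat-command-badge holder before not a combat-command-badge holder: Johansson (a combat-command-badge holder) before Quinn and Fontaine (not a combat-command-badge holder).
Quinn and Fontaine both have lineal number 412, so the next rule applies.
Among Quinn and Fontaine, by date of rank (later first): Quinn (Dec 18, 2011) before Fontaine (Feb 27, 2010).
Castillo, Pereira and Ibarra all have total federal service 5 years, so the next rule applies.
Castillo, Pereira and Ibarra are each a combat-command-badge holder, so the next rule applies.
Castillo, Pereira and Ibarra all have lineal number 378, so the next rule applies.
Among Castillo, Pereira and Ibarra, by date of rank (later first): Castillo (May 13, 2000) before Pereira (Jun 22, 1998) before Ibarra (Dec 14, 1996).
Order: Johansson, Quinn, Fontaine, Petrov, Greco, Castillo, Pereira, Ibarra, Novak. So position 2.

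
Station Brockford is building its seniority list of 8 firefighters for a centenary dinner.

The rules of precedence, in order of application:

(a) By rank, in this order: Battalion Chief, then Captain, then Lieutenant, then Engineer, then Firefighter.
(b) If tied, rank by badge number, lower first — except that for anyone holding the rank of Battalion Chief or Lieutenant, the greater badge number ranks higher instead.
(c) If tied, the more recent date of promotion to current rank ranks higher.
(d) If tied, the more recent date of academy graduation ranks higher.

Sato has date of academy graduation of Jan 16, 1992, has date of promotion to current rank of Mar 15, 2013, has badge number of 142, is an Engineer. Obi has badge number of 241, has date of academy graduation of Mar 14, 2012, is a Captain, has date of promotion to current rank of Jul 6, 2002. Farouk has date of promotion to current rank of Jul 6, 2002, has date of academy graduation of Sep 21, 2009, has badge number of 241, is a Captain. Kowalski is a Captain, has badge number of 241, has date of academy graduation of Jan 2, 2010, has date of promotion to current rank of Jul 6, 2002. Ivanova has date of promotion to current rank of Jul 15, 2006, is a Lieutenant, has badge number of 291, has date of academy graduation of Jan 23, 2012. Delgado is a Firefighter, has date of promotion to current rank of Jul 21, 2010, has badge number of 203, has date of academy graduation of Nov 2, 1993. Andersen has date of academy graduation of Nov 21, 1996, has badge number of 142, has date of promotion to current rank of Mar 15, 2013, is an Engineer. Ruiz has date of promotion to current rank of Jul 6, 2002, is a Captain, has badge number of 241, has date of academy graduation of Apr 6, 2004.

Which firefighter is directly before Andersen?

By rank: Obi, Kowalski, Farouk and Ruiz (Captain); then Ivanova (Lieutenant); then Andersen and Sato (Engineer); then Delgado (Firefighter).
Obi, Kowalski, Farouk and Ruiz all have badge number 241, so the next rule applies.
Obi, Kowalski, Farouk and Ruiz all have date of promotion to current rank Jul 6, 2002, so the next rule applies.
Among Obi, Kowalski, Farouk and Ruiz, by date of academy graduation (later first): Obi (Mar 14, 2012) before Kowalski (Jan 2, 2010) before Farouk (Sep 21, 2009) before Ruiz (Apr 6, 2004).
Andersen and Sato both have badge number 142, so the next rule applies.
Andersen and Sato both have date of promotion to current rank Mar 15, 2013, so the next rule applies.
Among Andersen and Sato, by date of academy graduation (later first): Andersen (Nov 21, 1996) before Sato (Jan 16, 1992).
Order: Obi, Kowalski, Farouk, Ruiz, Ivanova, Andersen, Sato, Delgado.

Ivanova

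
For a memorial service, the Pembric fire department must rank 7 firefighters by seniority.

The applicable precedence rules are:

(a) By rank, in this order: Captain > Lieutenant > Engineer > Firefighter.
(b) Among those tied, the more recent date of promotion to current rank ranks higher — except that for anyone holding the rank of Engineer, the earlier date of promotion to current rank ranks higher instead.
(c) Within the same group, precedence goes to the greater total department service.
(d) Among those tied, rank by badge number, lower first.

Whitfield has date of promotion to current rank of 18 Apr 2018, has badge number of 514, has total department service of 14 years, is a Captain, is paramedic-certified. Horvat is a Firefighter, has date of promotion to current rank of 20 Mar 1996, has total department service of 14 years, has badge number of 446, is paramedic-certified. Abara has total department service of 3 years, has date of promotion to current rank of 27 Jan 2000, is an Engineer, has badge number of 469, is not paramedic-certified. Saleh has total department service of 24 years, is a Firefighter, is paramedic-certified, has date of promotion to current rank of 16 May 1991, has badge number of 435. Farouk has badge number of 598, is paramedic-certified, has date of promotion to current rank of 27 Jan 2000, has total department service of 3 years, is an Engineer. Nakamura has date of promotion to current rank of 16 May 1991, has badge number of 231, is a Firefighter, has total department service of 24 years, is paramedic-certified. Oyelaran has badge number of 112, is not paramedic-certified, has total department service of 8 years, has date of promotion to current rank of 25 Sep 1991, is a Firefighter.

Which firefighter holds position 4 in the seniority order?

By rank: Whitfield (Captain); then Abara and Farouk (Engineer); then Horvat, Oyelaran, Nakamura and Saleh (Firefighter).
Abara and Farouk both have date of promotion to current rank 27 Jan 2000, so the next rule applies.
Abara and Farouk both have total department service 3 years, so the next rule applies.
Among Abara and Farouk, by badge number (lower first): Abara (469) before Farouk (598).
Among Horvat, Oyelaran, Nakamura and Saleh, by date of promotion to current rank (later first): Horvat (20 Mar 1996) before Oyelaran (25 Sep 1991) before Nakamura and Saleh (16 May 1991).
Nakamura and Saleh both have total department service 24 years, so the next rule applies.
Among Nakamura and Saleh, by badge number (lower first): Nakamura (231) before Saleh (435).
Order: Whitfield, Abara, Farouk, Horvat, Oyelaran, Nakamura, Saleh.

Horvat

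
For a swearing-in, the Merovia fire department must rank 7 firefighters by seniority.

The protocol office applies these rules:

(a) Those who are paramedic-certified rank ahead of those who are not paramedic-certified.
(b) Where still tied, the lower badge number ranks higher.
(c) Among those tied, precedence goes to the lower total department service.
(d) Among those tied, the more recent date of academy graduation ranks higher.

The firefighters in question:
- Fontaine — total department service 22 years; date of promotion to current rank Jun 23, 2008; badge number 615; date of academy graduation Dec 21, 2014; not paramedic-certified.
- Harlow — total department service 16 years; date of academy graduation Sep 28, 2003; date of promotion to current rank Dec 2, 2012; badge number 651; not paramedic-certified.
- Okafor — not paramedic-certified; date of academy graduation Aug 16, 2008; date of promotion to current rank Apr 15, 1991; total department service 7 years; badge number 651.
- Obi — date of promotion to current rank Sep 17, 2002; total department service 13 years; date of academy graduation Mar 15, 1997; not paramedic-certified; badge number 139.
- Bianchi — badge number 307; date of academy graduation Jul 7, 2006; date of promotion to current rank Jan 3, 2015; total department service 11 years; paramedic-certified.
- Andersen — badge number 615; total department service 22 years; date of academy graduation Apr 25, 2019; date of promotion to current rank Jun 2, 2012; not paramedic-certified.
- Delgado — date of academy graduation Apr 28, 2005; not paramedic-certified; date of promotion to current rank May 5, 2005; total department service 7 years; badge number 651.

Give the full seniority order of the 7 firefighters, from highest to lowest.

By the first rule: Bianchi (paramedic-certified); then Obi, Andersen, Fontaine, Okafor, Delgado and Harlow (each not paramedic-certified).
Among Obi, Andersen, Fontaine, Okafor, Delgado and Harlow, by badge number (lower first): Obi (139) before Andersen and Fontaine (615) before Okafor, Delgado and Harlow (651).
Andersen and Fontaine both have total department service 22 years, so the next rule applies.
Among Andersen and Fontaine, by date of academy graduation (later first): Andersen (Apr 25, 2019) before Fontaine (Dec 21, 2014).
Among Okafor, Delgado and Harlow, by total department service (lower first): Okafor and Delgado (7 years) before Harlow (16 years).
Among Okafor and Delgado, by date of academy graduation (later first): Okafor (Aug 16, 2008) before Delgado (Apr 28, 2005).
Full order: Bianchi, Obi, Andersen, Fontaine, Okafor, Delgado, Harlow.

Bianchi, Obi, Andersen, Fontaine, Okafor, Delgado, Harlow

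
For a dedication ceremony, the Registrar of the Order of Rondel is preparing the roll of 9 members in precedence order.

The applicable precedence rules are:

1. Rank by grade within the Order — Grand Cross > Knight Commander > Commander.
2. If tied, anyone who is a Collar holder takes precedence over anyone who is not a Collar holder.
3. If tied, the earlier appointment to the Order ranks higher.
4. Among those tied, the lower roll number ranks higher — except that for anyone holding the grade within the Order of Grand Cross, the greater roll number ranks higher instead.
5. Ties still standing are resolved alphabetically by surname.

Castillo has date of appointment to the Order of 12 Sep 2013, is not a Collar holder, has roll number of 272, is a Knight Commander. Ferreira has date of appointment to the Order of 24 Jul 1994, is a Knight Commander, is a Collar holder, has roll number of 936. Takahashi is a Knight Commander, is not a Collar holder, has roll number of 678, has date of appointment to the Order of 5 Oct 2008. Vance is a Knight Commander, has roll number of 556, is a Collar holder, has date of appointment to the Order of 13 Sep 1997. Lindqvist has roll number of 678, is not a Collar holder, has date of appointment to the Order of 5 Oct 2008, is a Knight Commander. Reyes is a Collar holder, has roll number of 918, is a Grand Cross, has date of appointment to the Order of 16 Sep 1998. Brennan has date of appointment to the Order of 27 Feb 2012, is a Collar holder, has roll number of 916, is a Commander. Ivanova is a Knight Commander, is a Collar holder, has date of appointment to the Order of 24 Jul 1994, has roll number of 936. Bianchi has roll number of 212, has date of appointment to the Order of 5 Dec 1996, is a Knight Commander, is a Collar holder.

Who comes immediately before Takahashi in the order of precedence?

By grade within the Order: Reyes (Grand Cross); then Ferreira, Ivanova, Bianchi, Vance, Lindqvist, Takahashi and Castillo (Knight Commander); then Brennan (Commander).
Among Ferreira, Ivanova, Bianchi, Vance, Lindqvist, Takahashi and Castillo, a Collar holder before not a Collar holder: Ferreira, Ivanova, Bianchi and Vance (a Collar holder) before Lindqvist, Takahashi and Castillo (not a Collar holder).
Among Ferreira, Ivanova, Bianchi and Vance, by date of appointment to the Order (earlier first): Ferreira and Ivanova (24 Jul 1994) before Bianchi (5 Dec 1996) before Vance (13 Sep 1997).
Ferreira and Ivanova both have roll number 936, so the next rule applies.
Among Ferreira and Ivanova, alphabetically by surname: Ferreira before Ivanova.
Among Lindqvist, Takahashi and Castillo, by date of appointment to the Order (earlier first): Lindqvist and Takahashi (5 Oct 2008) before Castillo (12 Sep 2013).
Lindqvist and Takahashi both have roll number 678, so the next rule applies.
Among Lindqvist and Takahashi, alphabetically by surname: Lindqvist before Takahashi.
Order: Reyes, Ferreira, Ivanova, Bianchi, Vance, Lindqvist, Takahashi, Castillo, Brennan.

Lindqvist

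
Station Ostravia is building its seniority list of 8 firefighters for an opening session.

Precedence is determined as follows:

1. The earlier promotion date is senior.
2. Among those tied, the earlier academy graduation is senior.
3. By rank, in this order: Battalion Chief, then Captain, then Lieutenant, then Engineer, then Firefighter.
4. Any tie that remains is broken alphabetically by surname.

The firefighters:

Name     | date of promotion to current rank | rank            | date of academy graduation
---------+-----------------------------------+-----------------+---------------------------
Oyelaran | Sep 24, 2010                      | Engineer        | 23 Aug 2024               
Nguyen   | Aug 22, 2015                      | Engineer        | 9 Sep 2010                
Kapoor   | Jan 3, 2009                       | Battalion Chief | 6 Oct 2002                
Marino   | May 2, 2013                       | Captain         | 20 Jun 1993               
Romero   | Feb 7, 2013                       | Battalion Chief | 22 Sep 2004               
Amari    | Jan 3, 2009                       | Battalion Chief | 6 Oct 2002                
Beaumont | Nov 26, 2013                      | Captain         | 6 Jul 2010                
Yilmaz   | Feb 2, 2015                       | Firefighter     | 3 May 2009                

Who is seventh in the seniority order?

By date of promotion to current rank (earlier first): Amari and Kapoor (both Jan 3, 2009); then Oyelaran (Sep 24, 2010); then Romero (Feb 7, 2013); then Marino (May 2, 2013); then Beaumont (Nov 26, 2013); then Yilmaz (Feb 2, 2015); then Nguyen (Aug 22, 2015).
Amari and Kapoor both have date of academy graduation 6 Oct 2002, so the next rule applies.
Amari and Kapoor are each Battalion Chief, so the next rule applies.
Among Amari and Kapoor, alphabetically by surname: Amari before Kapoor.
Order: Amari, Kapoor, Oyelaran, Romero, Marino, Beaumont, Yilmaz, Nguyen.

Yilmaz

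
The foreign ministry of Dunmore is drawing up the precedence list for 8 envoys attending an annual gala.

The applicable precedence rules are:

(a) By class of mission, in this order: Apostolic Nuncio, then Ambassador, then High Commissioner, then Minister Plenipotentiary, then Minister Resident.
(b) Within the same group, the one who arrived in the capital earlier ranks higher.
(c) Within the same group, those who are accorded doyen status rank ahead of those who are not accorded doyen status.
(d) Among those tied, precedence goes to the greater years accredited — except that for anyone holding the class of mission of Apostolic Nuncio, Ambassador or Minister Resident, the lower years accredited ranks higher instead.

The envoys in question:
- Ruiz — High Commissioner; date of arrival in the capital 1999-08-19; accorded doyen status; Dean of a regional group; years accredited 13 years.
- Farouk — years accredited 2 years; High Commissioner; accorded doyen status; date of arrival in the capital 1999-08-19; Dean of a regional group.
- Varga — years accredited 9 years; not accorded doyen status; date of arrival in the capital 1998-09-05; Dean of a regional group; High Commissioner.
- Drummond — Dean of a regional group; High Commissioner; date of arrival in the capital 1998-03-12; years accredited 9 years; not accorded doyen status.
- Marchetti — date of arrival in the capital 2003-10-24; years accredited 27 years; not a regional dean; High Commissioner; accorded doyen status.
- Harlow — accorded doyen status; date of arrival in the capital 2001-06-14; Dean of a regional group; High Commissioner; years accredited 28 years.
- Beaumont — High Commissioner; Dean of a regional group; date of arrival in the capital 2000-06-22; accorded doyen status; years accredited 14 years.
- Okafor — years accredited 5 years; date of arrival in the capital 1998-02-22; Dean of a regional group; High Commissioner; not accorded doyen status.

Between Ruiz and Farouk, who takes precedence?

By class of mission: Okafor, Drummond, Varga, Ruiz, Farouk, Beaumont, Harlow and Marchetti (High Commissioner).
Among Okafor, Drummond, Varga, Ruiz, Farouk, Beaumont, Harlow and Marchetti, by date of arrival in the capital (earlier first): Okafor (1998-02-22) before Drummond (1998-03-12) before Varga (1998-09-05) before Ruiz and Farouk (1999-08-19) before Beaumont (2000-06-22) before Harlow (2001-06-14) before Marchetti (2003-10-24).
Ruiz and Farouk are each accorded doyen status, so the next rule applies.
Among Ruiz and Farouk, by years accredited (higher first): Ruiz (13 years) before Farouk (2 years).
So Ruiz takes precedence.

Ruiz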